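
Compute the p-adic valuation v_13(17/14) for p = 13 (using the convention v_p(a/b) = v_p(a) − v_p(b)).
v_13(17/14) = 0

Factor powers of 13 from the numerator and denominator of the reduced fraction: 17 = 13^0 · 17 and 14 = 13^0 · 14. Apply v_p(a/b) = v_p(a) − v_p(b): v_13(17/14) = 0 − 0 = 0.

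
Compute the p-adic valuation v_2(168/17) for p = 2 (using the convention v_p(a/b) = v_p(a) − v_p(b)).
v_2(168/17) = 3

Factor powers of 2 from the numerator and denominator of the reduced fraction: 168 = 2^3 · 21 and 17 = 2^0 · 17. Apply v_p(a/b) = v_p(a) − v_p(b): v_2(168/17) = 3 − 0 = 3.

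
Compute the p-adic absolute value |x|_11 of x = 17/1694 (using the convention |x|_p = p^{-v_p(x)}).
|17/1694|_11 = 121

Step 1 — compute v_11(x) by factoring powers of 11 out of the numerator and denominator: v_11(17/1694) = -2. Step 2 — apply |x|_p = p^{-v_p(x)} = 11^{2} = 121.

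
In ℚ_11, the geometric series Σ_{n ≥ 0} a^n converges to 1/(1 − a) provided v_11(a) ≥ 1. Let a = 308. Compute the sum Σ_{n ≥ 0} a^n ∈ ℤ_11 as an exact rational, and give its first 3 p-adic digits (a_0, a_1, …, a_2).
Σ a^n = 1/(1 − a) = -1/307;  first 3 digits = (1, 6, 5)

v_11(a) = 1 ≥ 1, so the series converges in ℤ_11 to 1/(1 − a) = 1/(1 − 308) = -1/307. Expand this rational in ℤ_11: compute digits iteratively via d_i = x_i mod 11, x_{i+1} = (x_i − d_i)/11. The first 3 digits are (1, 6, 5).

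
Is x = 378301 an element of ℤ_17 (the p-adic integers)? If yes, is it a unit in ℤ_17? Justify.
x ∈ ℤ_17 but not a unit; v_17(x) = 3 > 0

ℤ_17 = {x ∈ ℚ_17 : v_17(x) ≥ 0} and ℤ_17^× = {x ∈ ℤ_17 : v_17(x) = 0}. Here v_17(378301) = v_17(num) − v_17(den) = 3; compare against these criteria.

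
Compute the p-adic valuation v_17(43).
v_17(43) = 0

v_17(n) is the largest exponent k such that 17^k divides n. Factor out: 43 = 17^0 · 43. (Sign doesn't affect v_p.) So v_17(43) = 0.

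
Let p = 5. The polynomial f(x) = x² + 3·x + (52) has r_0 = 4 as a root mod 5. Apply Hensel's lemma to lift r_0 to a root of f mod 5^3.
r_2 = 74 (mod 125)

Hensel: r_{i+1} = r_i − f(r_i)·(f′(r_i))^{-1} mod 5^{i+2}, f′(x) = 2x + 3. Iterate:
  r_0 = 4 (mod 5)
  r_1 = 24 (mod 25)
  r_2 = 74 (mod 125)
Final: r = 74 satisfies f(r) ≡ 0 mod 5^3.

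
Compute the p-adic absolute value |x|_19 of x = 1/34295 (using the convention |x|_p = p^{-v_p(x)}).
|1/34295|_19 = 6859

Step 1 — compute v_19(x) by factoring powers of 19 out of the numerator and denominator: v_19(1/34295) = -3. Step 2 — apply |x|_p = p^{-v_p(x)} = 19^{3} = 6859.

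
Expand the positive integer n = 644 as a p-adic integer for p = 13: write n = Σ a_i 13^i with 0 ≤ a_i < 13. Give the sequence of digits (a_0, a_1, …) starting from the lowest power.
(a_0, a_1, …) = (7, 10, 3)

Repeated division by 13 gives the digits low-to-high: 644 = 7 + 10·13^1 + 3·13^2. Digit sequence: (7, 10, 3).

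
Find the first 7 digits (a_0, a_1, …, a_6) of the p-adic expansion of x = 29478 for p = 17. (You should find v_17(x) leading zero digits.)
(a_0, …, a_6) = (0, 0, 0, 6, 0, 0, 0)

v_17(29478) = 3, so a_0 = ... = a_2 = 0. Factor out: x = 17^3 · u with u = 6 a unit in ℤ_17. Expand u iteratively via a_{v+i} = u_i mod 17, u_{i+1} = (u_i − a_{v+i})/17:
  u_0 = 6;  a_3 = 6;  u_1 = (u_0 − 6)/17 = 0
  u_1 = 0;  a_4 = 0;  u_2 = (u_1 − 0)/17 = 0
  u_2 = 0;  a_5 = 0;  u_3 = (u_2 − 0)/17 = 0
  u_3 = 0;  a_6 = 0;  u_4 = (u_3 − 0)/17 = 0
Digits: (0, 0, 0, 6, 0, 0, 0).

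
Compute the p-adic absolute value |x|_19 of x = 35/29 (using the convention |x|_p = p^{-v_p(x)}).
|35/29|_19 = 1

Step 1 — compute v_19(x) by factoring powers of 19 out of the numerator and denominator: v_19(35/29) = 0. Step 2 — apply |x|_p = p^{-v_p(x)} = 19^{0} = 1.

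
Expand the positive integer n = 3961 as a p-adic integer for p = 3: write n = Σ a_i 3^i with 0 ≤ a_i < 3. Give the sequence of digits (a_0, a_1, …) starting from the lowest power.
(a_0, a_1, …) = (1, 0, 2, 2, 0, 1, 2, 1)

Repeated division by 3 gives the digits low-to-high: 3961 = 1 + 2·3^2 + 2·3^3 + 1·3^5 + 2·3^6 + 1·3^7. Digit sequence: (1, 0, 2, 2, 0, 1, 2, 1).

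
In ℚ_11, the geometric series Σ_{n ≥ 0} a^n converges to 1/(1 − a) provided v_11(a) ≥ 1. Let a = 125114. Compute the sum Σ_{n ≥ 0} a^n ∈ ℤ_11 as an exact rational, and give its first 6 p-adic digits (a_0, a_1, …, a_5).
Σ a^n = 1/(1 − a) = -1/125113;  first 6 digits = (1, 0, 0, 6, 8, 0)

v_11(a) = 3 ≥ 1, so the series converges in ℤ_11 to 1/(1 − a) = 1/(1 − 125114) = -1/125113. Expand this rational in ℤ_11: compute digits iteratively via d_i = x_i mod 11, x_{i+1} = (x_i − d_i)/11. The first 6 digits are (1, 0, 0, 6, 8, 0).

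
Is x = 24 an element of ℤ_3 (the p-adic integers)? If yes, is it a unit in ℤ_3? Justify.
x ∈ ℤ_3 but not a unit; v_3(x) = 1 > 0

ℤ_3 = {x ∈ ℚ_3 : v_3(x) ≥ 0} and ℤ_3^× = {x ∈ ℤ_3 : v_3(x) = 0}. Here v_3(24) = v_3(num) − v_3(den) = 1; compare against these criteria.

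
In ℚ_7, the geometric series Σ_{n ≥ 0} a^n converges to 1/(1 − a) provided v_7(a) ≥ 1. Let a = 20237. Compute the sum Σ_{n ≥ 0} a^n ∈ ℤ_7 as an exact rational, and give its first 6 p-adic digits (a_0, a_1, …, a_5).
Σ a^n = 1/(1 − a) = -1/20236;  first 6 digits = (1, 0, 0, 3, 1, 1)

v_7(a) = 3 ≥ 1, so the series converges in ℤ_7 to 1/(1 − a) = 1/(1 − 20237) = -1/20236. Expand this rational in ℤ_7: compute digits iteratively via d_i = x_i mod 7, x_{i+1} = (x_i − d_i)/7. The first 6 digits are (1, 0, 0, 3, 1, 1).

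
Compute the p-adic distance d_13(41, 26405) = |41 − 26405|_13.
d_13(41, 26405) = 1/2197

Step 1 — x − y = 41 − 26405 = -26364. Step 2 — v_13(-26364) = 3 (factor: -26364 = −(13^3 · 12); the sign does not affect v_p). Step 3 — |x − y|_13 = 13^{-3} = 1/2197.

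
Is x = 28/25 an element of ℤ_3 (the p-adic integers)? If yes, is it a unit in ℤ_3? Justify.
x ∈ ℤ_3^× (unit); v_3(x) = 0

ℤ_3 = {x ∈ ℚ_3 : v_3(x) ≥ 0} and ℤ_3^× = {x ∈ ℤ_3 : v_3(x) = 0}. Here v_3(28/25) = v_3(num) − v_3(den) = 0; compare against these criteria.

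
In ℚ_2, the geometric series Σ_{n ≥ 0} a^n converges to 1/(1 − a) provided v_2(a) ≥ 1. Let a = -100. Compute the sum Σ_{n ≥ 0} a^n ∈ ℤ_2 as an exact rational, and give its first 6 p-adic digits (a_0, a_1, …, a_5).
Σ a^n = 1/(1 − a) = 1/101;  first 6 digits = (1, 0, 1, 1, 0, 1)

v_2(a) = 2 ≥ 1, so the series converges in ℤ_2 to 1/(1 − a) = 1/(1 − (-100)) = 1/101. Expand this rational in ℤ_2: compute digits iteratively via d_i = x_i mod 2, x_{i+1} = (x_i − d_i)/2. The first 6 digits are (1, 0, 1, 1, 0, 1).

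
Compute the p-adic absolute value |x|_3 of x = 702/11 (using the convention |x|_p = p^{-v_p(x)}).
|702/11|_3 = 1/27

Step 1 — compute v_3(x) by factoring powers of 3 out of the numerator and denominator: v_3(702/11) = 3. Step 2 — apply |x|_p = p^{-v_p(x)} = 3^{-3} = 1/27.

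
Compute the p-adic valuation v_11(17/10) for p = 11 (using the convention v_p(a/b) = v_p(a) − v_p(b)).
v_11(17/10) = 0

Factor powers of 11 from the numerator and denominator of the reduced fraction: 17 = 11^0 · 17 and 10 = 11^0 · 10. Apply v_p(a/b) = v_p(a) − v_p(b): v_11(17/10) = 0 − 0 = 0.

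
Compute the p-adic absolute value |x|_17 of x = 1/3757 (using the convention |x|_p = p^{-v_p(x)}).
|1/3757|_17 = 289

Step 1 — compute v_17(x) by factoring powers of 17 out of the numerator and denominator: v_17(1/3757) = -2. Step 2 — apply |x|_p = p^{-v_p(x)} = 17^{2} = 289.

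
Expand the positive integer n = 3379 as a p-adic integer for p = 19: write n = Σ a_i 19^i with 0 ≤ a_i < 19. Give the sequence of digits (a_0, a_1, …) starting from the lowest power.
(a_0, a_1, …) = (16, 6, 9)

Repeated division by 19 gives the digits low-to-high: 3379 = 16 + 6·19^1 + 9·19^2. Digit sequence: (16, 6, 9).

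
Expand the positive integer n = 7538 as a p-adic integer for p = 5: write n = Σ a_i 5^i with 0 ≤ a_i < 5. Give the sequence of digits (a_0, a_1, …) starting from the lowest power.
(a_0, a_1, …) = (3, 2, 1, 0, 2, 2)

Repeated division by 5 gives the digits low-to-high: 7538 = 3 + 2·5^1 + 1·5^2 + 2·5^4 + 2·5^5. Digit sequence: (3, 2, 1, 0, 2, 2).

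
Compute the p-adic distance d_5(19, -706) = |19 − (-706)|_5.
d_5(19, -706) = 1/25

Step 1 — x − y = 19 − (-706) = 725. Step 2 — v_5(725) = 2 (factor: 725 = (5^2 · 29); the sign does not affect v_p). Step 3 — |x − y|_5 = 5^{-2} = 1/25.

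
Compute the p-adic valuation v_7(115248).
v_7(115248) = 4

v_7(n) is the largest exponent k such that 7^k divides n. Factor out: 115248 = 7^4 · 48. (Sign doesn't affect v_p.) So v_7(115248) = 4.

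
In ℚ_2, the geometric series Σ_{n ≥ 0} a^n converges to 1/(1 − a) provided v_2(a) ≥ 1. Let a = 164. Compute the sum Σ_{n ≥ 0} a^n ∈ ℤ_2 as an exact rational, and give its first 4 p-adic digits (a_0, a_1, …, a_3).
Σ a^n = 1/(1 − a) = -1/163;  first 4 digits = (1, 0, 1, 0)

v_2(a) = 2 ≥ 1, so the series converges in ℤ_2 to 1/(1 − a) = 1/(1 − 164) = -1/163. Expand this rational in ℤ_2: compute digits iteratively via d_i = x_i mod 2, x_{i+1} = (x_i − d_i)/2. The first 4 digits are (1, 0, 1, 0).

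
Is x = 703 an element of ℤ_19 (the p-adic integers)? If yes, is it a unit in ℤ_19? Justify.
x ∈ ℤ_19 but not a unit; v_19(x) = 1 > 0

ℤ_19 = {x ∈ ℚ_19 : v_19(x) ≥ 0} and ℤ_19^× = {x ∈ ℤ_19 : v_19(x) = 0}. Here v_19(703) = v_19(num) − v_19(den) = 1; compare against these criteria.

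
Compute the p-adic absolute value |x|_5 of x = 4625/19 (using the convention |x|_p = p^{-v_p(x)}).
|4625/19|_5 = 1/125

Step 1 — compute v_5(x) by factoring powers of 5 out of the numerator and denominator: v_5(4625/19) = 3. Step 2 — apply |x|_p = p^{-v_p(x)} = 5^{-3} = 1/125.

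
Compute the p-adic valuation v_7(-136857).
v_7(-136857) = 4

v_7(n) is the largest exponent k such that 7^k divides n. Factor out: -136857 = -7^4 · 57. (Sign doesn't affect v_p.) So v_7(-136857) = 4.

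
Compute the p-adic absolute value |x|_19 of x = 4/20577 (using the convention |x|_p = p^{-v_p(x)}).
|4/20577|_19 = 6859

Step 1 — compute v_19(x) by factoring powers of 19 out of the numerator and denominator: v_19(4/20577) = -3. Step 2 — apply |x|_p = p^{-v_p(x)} = 19^{3} = 6859.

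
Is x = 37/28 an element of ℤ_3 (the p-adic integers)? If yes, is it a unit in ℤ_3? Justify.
x ∈ ℤ_3^× (unit); v_3(x) = 0

ℤ_3 = {x ∈ ℚ_3 : v_3(x) ≥ 0} and ℤ_3^× = {x ∈ ℤ_3 : v_3(x) = 0}. Here v_3(37/28) = v_3(num) − v_3(den) = 0; compare against these criteria.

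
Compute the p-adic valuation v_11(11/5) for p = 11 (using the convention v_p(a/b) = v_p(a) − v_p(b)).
v_11(11/5) = 1

Factor powers of 11 from the numerator and denominator of the reduced fraction: 11 = 11^1 · 1 and 5 = 11^0 · 5. Apply v_p(a/b) = v_p(a) − v_p(b): v_11(11/5) = 1 − 0 = 1.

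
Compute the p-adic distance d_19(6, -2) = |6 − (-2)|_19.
d_19(6, -2) = 1

Step 1 — x − y = 6 − (-2) = 8. Step 2 — v_19(8) = 0 (factor: 8 = (19^0 · 8); the sign does not affect v_p). Step 3 — |x − y|_19 = 19^{0} = 1.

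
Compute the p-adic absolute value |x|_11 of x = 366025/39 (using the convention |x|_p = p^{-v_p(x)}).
|366025/39|_11 = 1/14641

Step 1 — compute v_11(x) by factoring powers of 11 out of the numerator and denominator: v_11(366025/39) = 4. Step 2 — apply |x|_p = p^{-v_p(x)} = 11^{-4} = 1/14641.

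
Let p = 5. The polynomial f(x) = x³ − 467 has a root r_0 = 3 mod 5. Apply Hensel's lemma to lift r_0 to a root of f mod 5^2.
r_1 = 23 (mod 25)

Hensel: r_{i+1} = r_i − f(r_i)/f′(r_i) mod 5^{i+2}, where f′(x) = 3x². Iterate:
  r_0 = 3 (mod 5)
  r_1 = 23 (mod 25)
Final: r = 23 with f(r) ≡ 0 mod 5^2.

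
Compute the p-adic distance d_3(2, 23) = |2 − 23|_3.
d_3(2, 23) = 1/3

Step 1 — x − y = 2 − 23 = -21. Step 2 — v_3(-21) = 1 (factor: -21 = −(3^1 · 7); the sign does not affect v_p). Step 3 — |x − y|_3 = 3^{-1} = 1/3.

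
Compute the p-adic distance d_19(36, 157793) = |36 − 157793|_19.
d_19(36, 157793) = 1/6859

Step 1 — x − y = 36 − 157793 = -157757. Step 2 — v_19(-157757) = 3 (factor: -157757 = −(19^3 · 23); the sign does not affect v_p). Step 3 — |x − y|_19 = 19^{-3} = 1/6859.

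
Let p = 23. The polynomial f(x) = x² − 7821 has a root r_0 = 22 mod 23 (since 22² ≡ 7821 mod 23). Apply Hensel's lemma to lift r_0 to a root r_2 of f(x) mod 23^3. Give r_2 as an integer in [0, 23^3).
r_2 = 11430 (mod 12167)

Hensel's recurrence: r_{i+1} = r_i − f(r_i)·(f′(r_i))^{-1} mod 23^{i+2}, with f′(x) = 2x. Iterate:
  r_0 = 22 (mod 23)
  r_1 = 321 (mod 529)
  r_2 = 11430 (mod 12167)
Final: r_2 = 11430, and one checks f(r_2) ≡ 0 mod 23^3.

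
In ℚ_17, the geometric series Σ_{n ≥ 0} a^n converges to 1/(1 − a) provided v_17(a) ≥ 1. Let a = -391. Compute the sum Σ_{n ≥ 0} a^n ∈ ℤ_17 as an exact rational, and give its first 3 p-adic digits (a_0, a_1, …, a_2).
Σ a^n = 1/(1 − a) = 1/392;  first 3 digits = (1, 11, 0)

v_17(a) = 1 ≥ 1, so the series converges in ℤ_17 to 1/(1 − a) = 1/(1 − (-391)) = 1/392. Expand this rational in ℤ_17: compute digits iteratively via d_i = x_i mod 17, x_{i+1} = (x_i − d_i)/17. The first 3 digits are (1, 11, 0).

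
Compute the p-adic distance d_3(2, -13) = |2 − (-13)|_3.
d_3(2, -13) = 1/3

Step 1 — x − y = 2 − (-13) = 15. Step 2 — v_3(15) = 1 (factor: 15 = (3^1 · 5); the sign does not affect v_p). Step 3 — |x − y|_3 = 3^{-1} = 1/3.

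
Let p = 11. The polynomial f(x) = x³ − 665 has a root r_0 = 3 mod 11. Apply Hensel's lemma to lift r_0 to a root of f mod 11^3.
r_2 = 300 (mod 1331)

Hensel: r_{i+1} = r_i − f(r_i)/f′(r_i) mod 11^{i+2}, where f′(x) = 3x². Iterate:
  r_0 = 3 (mod 11)
  r_1 = 58 (mod 121)
  r_2 = 300 (mod 1331)
Final: r = 300 with f(r) ≡ 0 mod 11^3.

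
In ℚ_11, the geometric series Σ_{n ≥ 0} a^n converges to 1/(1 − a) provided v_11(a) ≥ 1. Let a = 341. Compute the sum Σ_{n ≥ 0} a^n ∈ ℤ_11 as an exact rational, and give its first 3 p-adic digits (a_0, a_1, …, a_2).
Σ a^n = 1/(1 − a) = -1/340;  first 3 digits = (1, 9, 6)

v_11(a) = 1 ≥ 1, so the series converges in ℤ_11 to 1/(1 − a) = 1/(1 − 341) = -1/340. Expand this rational in ℤ_11: compute digits iteratively via d_i = x_i mod 11, x_{i+1} = (x_i − d_i)/11. The first 3 digits are (1, 9, 6).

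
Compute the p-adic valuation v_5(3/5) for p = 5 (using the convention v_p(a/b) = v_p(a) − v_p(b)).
v_5(3/5) = -1

Factor powers of 5 from the numerator and denominator of the reduced fraction: 3 = 5^0 · 3 and 5 = 5^1 · 1. Apply v_p(a/b) = v_p(a) − v_p(b): v_5(3/5) = 0 − 1 = -1.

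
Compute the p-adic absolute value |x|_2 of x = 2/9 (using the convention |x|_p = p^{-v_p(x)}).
|2/9|_2 = 1/2

Step 1 — compute v_2(x) by factoring powers of 2 out of the numerator and denominator: v_2(2/9) = 1. Step 2 — apply |x|_p = p^{-v_p(x)} = 2^{-1} = 1/2.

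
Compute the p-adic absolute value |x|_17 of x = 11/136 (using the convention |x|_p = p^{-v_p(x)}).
|11/136|_17 = 17

Step 1 — compute v_17(x) by factoring powers of 17 out of the numerator and denominator: v_17(11/136) = -1. Step 2 — apply |x|_p = p^{-v_p(x)} = 17^{1} = 17.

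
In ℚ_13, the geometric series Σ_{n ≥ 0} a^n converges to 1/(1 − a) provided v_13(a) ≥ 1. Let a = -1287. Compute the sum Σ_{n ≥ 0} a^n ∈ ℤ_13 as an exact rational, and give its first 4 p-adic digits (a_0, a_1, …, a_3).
Σ a^n = 1/(1 − a) = 1/1288;  first 4 digits = (1, 5, 4, 7)

v_13(a) = 1 ≥ 1, so the series converges in ℤ_13 to 1/(1 − a) = 1/(1 − (-1287)) = 1/1288. Expand this rational in ℤ_13: compute digits iteratively via d_i = x_i mod 13, x_{i+1} = (x_i − d_i)/13. The first 4 digits are (1, 5, 4, 7).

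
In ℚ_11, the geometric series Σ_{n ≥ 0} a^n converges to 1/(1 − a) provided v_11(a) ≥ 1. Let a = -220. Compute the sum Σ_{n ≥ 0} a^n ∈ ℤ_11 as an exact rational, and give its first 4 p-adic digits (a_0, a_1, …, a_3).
Σ a^n = 1/(1 − a) = 1/221;  first 4 digits = (1, 2, 2, 0)

v_11(a) = 1 ≥ 1, so the series converges in ℤ_11 to 1/(1 − a) = 1/(1 − (-220)) = 1/221. Expand this rational in ℤ_11: compute digits iteratively via d_i = x_i mod 11, x_{i+1} = (x_i − d_i)/11. The first 4 digits are (1, 2, 2, 0).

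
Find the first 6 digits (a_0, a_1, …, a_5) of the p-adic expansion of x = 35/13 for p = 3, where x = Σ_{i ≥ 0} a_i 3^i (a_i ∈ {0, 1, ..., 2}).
(a_0, …, a_5) = (2, 0, 1, 2, 2, 0)

v_3(35/13) = 0 (numerator and denominator both coprime to 3), so x ∈ ℤ_3^×. Compute digits iteratively via a_i = x_i mod 3, x_{i+1} = (x_i − a_i)/3, with x_0 = x:
  x_0 = 35/13;  a_0 = 2;  x_1 = (x_0 − 2)/3 = 3/13
  x_1 = 3/13;  a_1 = 0;  x_2 = (x_1 − 0)/3 = 1/13
  x_2 = 1/13;  a_2 = 1;  x_3 = (x_2 − 1)/3 = -4/13
  x_3 = -4/13;  a_3 = 2;  x_4 = (x_3 − 2)/3 = -10/13
  x_4 = -10/13;  a_4 = 2;  x_5 = (x_4 − 2)/3 = -12/13
  x_5 = -12/13;  a_5 = 0;  x_6 = (x_5 − 0)/3 = -4/13
Digits: (2, 0, 1, 2, 2, 0).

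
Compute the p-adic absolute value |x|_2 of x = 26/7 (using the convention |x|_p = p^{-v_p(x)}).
|26/7|_2 = 1/2

Step 1 — compute v_2(x) by factoring powers of 2 out of the numerator and denominator: v_2(26/7) = 1. Step 2 — apply |x|_p = p^{-v_p(x)} = 2^{-1} = 1/2.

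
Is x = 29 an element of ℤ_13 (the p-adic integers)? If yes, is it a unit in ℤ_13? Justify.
x ∈ ℤ_13^× (unit); v_13(x) = 0

ℤ_13 = {x ∈ ℚ_13 : v_13(x) ≥ 0} and ℤ_13^× = {x ∈ ℤ_13 : v_13(x) = 0}. Here v_13(29) = v_13(num) − v_13(den) = 0; compare against these criteria.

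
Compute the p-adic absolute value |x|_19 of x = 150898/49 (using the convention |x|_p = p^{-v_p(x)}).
|150898/49|_19 = 1/6859

Step 1 — compute v_19(x) by factoring powers of 19 out of the numerator and denominator: v_19(150898/49) = 3. Step 2 — apply |x|_p = p^{-v_p(x)} = 19^{-3} = 1/6859.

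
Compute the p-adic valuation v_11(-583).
v_11(-583) = 1

v_11(n) is the largest exponent k such that 11^k divides n. Factor out: -583 = -11^1 · 53. (Sign doesn't affect v_p.) So v_11(-583) = 1.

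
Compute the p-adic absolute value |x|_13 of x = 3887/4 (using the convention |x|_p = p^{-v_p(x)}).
|3887/4|_13 = 1/169

Step 1 — compute v_13(x) by factoring powers of 13 out of the numerator and denominator: v_13(3887/4) = 2. Step 2 — apply |x|_p = p^{-v_p(x)} = 13^{-2} = 1/169.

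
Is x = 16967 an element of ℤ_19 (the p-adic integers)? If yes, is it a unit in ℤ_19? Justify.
x ∈ ℤ_19 but not a unit; v_19(x) = 2 > 0

ℤ_19 = {x ∈ ℚ_19 : v_19(x) ≥ 0} and ℤ_19^× = {x ∈ ℤ_19 : v_19(x) = 0}. Here v_19(16967) = v_19(num) − v_19(den) = 2; compare against these criteria.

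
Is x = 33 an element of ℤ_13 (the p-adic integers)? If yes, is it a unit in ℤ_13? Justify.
x ∈ ℤ_13^× (unit); v_13(x) = 0

ℤ_13 = {x ∈ ℚ_13 : v_13(x) ≥ 0} and ℤ_13^× = {x ∈ ℤ_13 : v_13(x) = 0}. Here v_13(33) = v_13(num) − v_13(den) = 0; compare against these criteria.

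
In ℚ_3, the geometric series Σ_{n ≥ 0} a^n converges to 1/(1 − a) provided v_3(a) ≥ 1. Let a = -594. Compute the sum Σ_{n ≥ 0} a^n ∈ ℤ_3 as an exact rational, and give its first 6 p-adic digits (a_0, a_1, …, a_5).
Σ a^n = 1/(1 − a) = 1/595;  first 6 digits = (1, 0, 0, 2, 1, 0)

v_3(a) = 3 ≥ 1, so the series converges in ℤ_3 to 1/(1 − a) = 1/(1 − (-594)) = 1/595. Expand this rational in ℤ_3: compute digits iteratively via d_i = x_i mod 3, x_{i+1} = (x_i − d_i)/3. The first 6 digits are (1, 0, 0, 2, 1, 0).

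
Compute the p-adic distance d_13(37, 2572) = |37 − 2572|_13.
d_13(37, 2572) = 1/169

Step 1 — x − y = 37 − 2572 = -2535. Step 2 — v_13(-2535) = 2 (factor: -2535 = −(13^2 · 15); the sign does not affect v_p). Step 3 — |x − y|_13 = 13^{-2} = 1/169.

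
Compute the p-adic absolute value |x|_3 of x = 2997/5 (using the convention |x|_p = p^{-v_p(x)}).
|2997/5|_3 = 1/81

Step 1 — compute v_3(x) by factoring powers of 3 out of the numerator and denominator: v_3(2997/5) = 4. Step 2 — apply |x|_p = p^{-v_p(x)} = 3^{-4} = 1/81.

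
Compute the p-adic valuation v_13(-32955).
v_13(-32955) = 3

v_13(n) is the largest exponent k such that 13^k divides n. Factor out: -32955 = -13^3 · 15. (Sign doesn't affect v_p.) So v_13(-32955) = 3.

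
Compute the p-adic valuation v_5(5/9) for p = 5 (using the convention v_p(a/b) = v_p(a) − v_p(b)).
v_5(5/9) = 1

Factor powers of 5 from the numerator and denominator of the reduced fraction: 5 = 5^1 · 1 and 9 = 5^0 · 9. Apply v_p(a/b) = v_p(a) − v_p(b): v_5(5/9) = 1 − 0 = 1.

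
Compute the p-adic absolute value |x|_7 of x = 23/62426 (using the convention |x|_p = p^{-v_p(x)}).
|23/62426|_7 = 2401

Step 1 — compute v_7(x) by factoring powers of 7 out of the numerator and denominator: v_7(23/62426) = -4. Step 2 — apply |x|_p = p^{-v_p(x)} = 7^{4} = 2401.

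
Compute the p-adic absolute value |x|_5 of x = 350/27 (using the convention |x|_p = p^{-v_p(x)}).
|350/27|_5 = 1/25

Step 1 — compute v_5(x) by factoring powers of 5 out of the numerator and denominator: v_5(350/27) = 2. Step 2 — apply |x|_p = p^{-v_p(x)} = 5^{-2} = 1/25.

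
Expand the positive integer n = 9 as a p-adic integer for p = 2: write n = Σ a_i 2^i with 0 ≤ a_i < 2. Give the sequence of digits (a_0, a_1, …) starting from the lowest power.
(a_0, a_1, …) = (1, 0, 0, 1)

Repeated division by 2 gives the digits low-to-high: 9 = 1 + 1·2^3. Digit sequence: (1, 0, 0, 1).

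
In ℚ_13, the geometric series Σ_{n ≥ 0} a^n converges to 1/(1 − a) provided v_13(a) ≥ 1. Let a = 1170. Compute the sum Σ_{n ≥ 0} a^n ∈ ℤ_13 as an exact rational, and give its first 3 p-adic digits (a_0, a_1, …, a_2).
Σ a^n = 1/(1 − a) = -1/1169;  first 3 digits = (1, 12, 7)

v_13(a) = 1 ≥ 1, so the series converges in ℤ_13 to 1/(1 − a) = 1/(1 − 1170) = -1/1169. Expand this rational in ℤ_13: compute digits iteratively via d_i = x_i mod 13, x_{i+1} = (x_i − d_i)/13. The first 3 digits are (1, 12, 7).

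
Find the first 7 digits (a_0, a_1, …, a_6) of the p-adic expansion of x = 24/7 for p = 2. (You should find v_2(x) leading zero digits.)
(a_0, …, a_6) = (0, 0, 0, 1, 0, 1, 0)

v_2(24/7) = 3, so a_0 = ... = a_2 = 0. Factor out: x = 2^3 · u with u = 3/7 a unit in ℤ_2. Expand u iteratively via a_{v+i} = u_i mod 2, u_{i+1} = (u_i − a_{v+i})/2:
  u_0 = 3/7;  a_3 = 1;  u_1 = (u_0 − 1)/2 = -2/7
  u_1 = -2/7;  a_4 = 0;  u_2 = (u_1 − 0)/2 = -1/7
  u_2 = -1/7;  a_5 = 1;  u_3 = (u_2 − 1)/2 = -4/7
  u_3 = -4/7;  a_6 = 0;  u_4 = (u_3 − 0)/2 = -2/7
Digits: (0, 0, 0, 1, 0, 1, 0).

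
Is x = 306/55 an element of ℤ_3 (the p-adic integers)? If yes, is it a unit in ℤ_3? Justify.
x ∈ ℤ_3 but not a unit; v_3(x) = 2 > 0

ℤ_3 = {x ∈ ℚ_3 : v_3(x) ≥ 0} and ℤ_3^× = {x ∈ ℤ_3 : v_3(x) = 0}. Here v_3(306/55) = v_3(num) − v_3(den) = 2; compare against these criteria.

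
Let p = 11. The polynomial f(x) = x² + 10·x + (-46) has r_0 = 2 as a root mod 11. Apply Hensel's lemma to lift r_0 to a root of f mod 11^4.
r_3 = 4204 (mod 14641)

Hensel: r_{i+1} = r_i − f(r_i)·(f′(r_i))^{-1} mod 11^{i+2}, f′(x) = 2x + 10. Iterate:
  r_0 = 2 (mod 11)
  r_1 = 90 (mod 121)
  r_2 = 211 (mod 1331)
  r_3 = 4204 (mod 14641)
Final: r = 4204 satisfies f(r) ≡ 0 mod 11^4.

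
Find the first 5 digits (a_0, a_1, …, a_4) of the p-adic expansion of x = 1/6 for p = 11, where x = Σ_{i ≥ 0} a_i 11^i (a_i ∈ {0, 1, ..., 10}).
(a_0, …, a_4) = (2, 9, 1, 9, 1)

v_11(1/6) = 0 (numerator and denominator both coprime to 11), so x ∈ ℤ_11^×. Compute digits iteratively via a_i = x_i mod 11, x_{i+1} = (x_i − a_i)/11, with x_0 = x:
  x_0 = 1/6;  a_0 = 2;  x_1 = (x_0 − 2)/11 = -1/6
  x_1 = -1/6;  a_1 = 9;  x_2 = (x_1 − 9)/11 = -5/6
  x_2 = -5/6;  a_2 = 1;  x_3 = (x_2 − 1)/11 = -1/6
  x_3 = -1/6;  a_3 = 9;  x_4 = (x_3 − 9)/11 = -5/6
  x_4 = -5/6;  a_4 = 1;  x_5 = (x_4 − 1)/11 = -1/6
Digits: (2, 9, 1, 9, 1).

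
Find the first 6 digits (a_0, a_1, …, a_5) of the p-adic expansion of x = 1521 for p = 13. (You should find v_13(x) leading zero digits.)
(a_0, …, a_5) = (0, 0, 9, 0, 0, 0)

v_13(1521) = 2, so a_0 = ... = a_1 = 0. Factor out: x = 13^2 · u with u = 9 a unit in ℤ_13. Expand u iteratively via a_{v+i} = u_i mod 13, u_{i+1} = (u_i − a_{v+i})/13:
  u_0 = 9;  a_2 = 9;  u_1 = (u_0 − 9)/13 = 0
  u_1 = 0;  a_3 = 0;  u_2 = (u_1 − 0)/13 = 0
  u_2 = 0;  a_4 = 0;  u_3 = (u_2 − 0)/13 = 0
  u_3 = 0;  a_5 = 0;  u_4 = (u_3 − 0)/13 = 0
Digits: (0, 0, 9, 0, 0, 0).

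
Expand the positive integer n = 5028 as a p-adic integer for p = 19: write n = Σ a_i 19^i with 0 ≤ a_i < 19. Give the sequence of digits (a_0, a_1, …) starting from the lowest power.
(a_0, a_1, …) = (12, 17, 13)

Repeated division by 19 gives the digits low-to-high: 5028 = 12 + 17·19^1 + 13·19^2. Digit sequence: (12, 17, 13).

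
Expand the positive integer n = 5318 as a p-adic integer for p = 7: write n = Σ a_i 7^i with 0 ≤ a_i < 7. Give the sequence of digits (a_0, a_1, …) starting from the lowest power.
(a_0, a_1, …) = (5, 3, 3, 1, 2)

Repeated division by 7 gives the digits low-to-high: 5318 = 5 + 3·7^1 + 3·7^2 + 1·7^3 + 2·7^4. Digit sequence: (5, 3, 3, 1, 2).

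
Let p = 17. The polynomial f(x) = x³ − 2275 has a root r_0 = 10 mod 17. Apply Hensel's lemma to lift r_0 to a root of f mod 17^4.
r_3 = 2254 (mod 83521)

Hensel: r_{i+1} = r_i − f(r_i)/f′(r_i) mod 17^{i+2}, where f′(x) = 3x². Iterate:
  r_0 = 10 (mod 17)
  r_1 = 231 (mod 289)
  r_2 = 2254 (mod 4913)
  r_3 = 2254 (mod 83521)
Final: r = 2254 with f(r) ≡ 0 mod 17^4.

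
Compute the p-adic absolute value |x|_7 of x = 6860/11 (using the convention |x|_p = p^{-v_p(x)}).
|6860/11|_7 = 1/343

Step 1 — compute v_7(x) by factoring powers of 7 out of the numerator and denominator: v_7(6860/11) = 3. Step 2 — apply |x|_p = p^{-v_p(x)} = 7^{-3} = 1/343.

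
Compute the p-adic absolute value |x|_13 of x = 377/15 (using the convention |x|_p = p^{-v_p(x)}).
|377/15|_13 = 1/13

Step 1 — compute v_13(x) by factoring powers of 13 out of the numerator and denominator: v_13(377/15) = 1. Step 2 — apply |x|_p = p^{-v_p(x)} = 13^{-1} = 1/13.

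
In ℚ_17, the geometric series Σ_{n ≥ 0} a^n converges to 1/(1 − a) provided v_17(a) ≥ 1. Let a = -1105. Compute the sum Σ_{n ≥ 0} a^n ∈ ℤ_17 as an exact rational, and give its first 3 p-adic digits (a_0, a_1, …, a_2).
Σ a^n = 1/(1 − a) = 1/1106;  first 3 digits = (1, 3, 5)

v_17(a) = 1 ≥ 1, so the series converges in ℤ_17 to 1/(1 − a) = 1/(1 − (-1105)) = 1/1106. Expand this rational in ℤ_17: compute digits iteratively via d_i = x_i mod 17, x_{i+1} = (x_i − d_i)/17. The first 3 digits are (1, 3, 5).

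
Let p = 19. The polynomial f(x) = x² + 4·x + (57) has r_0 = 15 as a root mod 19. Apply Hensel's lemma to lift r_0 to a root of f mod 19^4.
r_3 = 106054 (mod 130321)

Hensel: r_{i+1} = r_i − f(r_i)·(f′(r_i))^{-1} mod 19^{i+2}, f′(x) = 2x + 4. Iterate:
  r_0 = 15 (mod 19)
  r_1 = 281 (mod 361)
  r_2 = 3169 (mod 6859)
  r_3 = 106054 (mod 130321)
Final: r = 106054 satisfies f(r) ≡ 0 mod 19^4.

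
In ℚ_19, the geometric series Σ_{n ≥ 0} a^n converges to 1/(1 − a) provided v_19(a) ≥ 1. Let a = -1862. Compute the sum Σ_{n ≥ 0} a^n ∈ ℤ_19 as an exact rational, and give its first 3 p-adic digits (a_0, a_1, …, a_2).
Σ a^n = 1/(1 − a) = 1/1863;  first 3 digits = (1, 16, 3)

v_19(a) = 1 ≥ 1, so the series converges in ℤ_19 to 1/(1 − a) = 1/(1 − (-1862)) = 1/1863. Expand this rational in ℤ_19: compute digits iteratively via d_i = x_i mod 19, x_{i+1} = (x_i − d_i)/19. The first 3 digits are (1, 16, 3).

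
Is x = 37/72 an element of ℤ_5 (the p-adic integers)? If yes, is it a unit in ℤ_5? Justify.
x ∈ ℤ_5^× (unit); v_5(x) = 0

ℤ_5 = {x ∈ ℚ_5 : v_5(x) ≥ 0} and ℤ_5^× = {x ∈ ℤ_5 : v_5(x) = 0}. Here v_5(37/72) = v_5(num) − v_5(den) = 0; compare against these criteria.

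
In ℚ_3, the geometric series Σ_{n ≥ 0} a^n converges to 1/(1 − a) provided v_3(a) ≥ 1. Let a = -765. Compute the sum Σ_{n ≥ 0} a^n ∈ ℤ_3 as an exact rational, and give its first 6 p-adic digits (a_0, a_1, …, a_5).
Σ a^n = 1/(1 − a) = 1/766;  first 6 digits = (1, 0, 2, 1, 0, 2)

v_3(a) = 2 ≥ 1, so the series converges in ℤ_3 to 1/(1 − a) = 1/(1 − (-765)) = 1/766. Expand this rational in ℤ_3: compute digits iteratively via d_i = x_i mod 3, x_{i+1} = (x_i − d_i)/3. The first 6 digits are (1, 0, 2, 1, 0, 2).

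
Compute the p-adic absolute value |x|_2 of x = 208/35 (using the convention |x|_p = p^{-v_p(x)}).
|208/35|_2 = 1/16

Step 1 — compute v_2(x) by factoring powers of 2 out of the numerator and denominator: v_2(208/35) = 4. Step 2 — apply |x|_p = p^{-v_p(x)} = 2^{-4} = 1/16.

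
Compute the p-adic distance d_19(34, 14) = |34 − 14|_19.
d_19(34, 14) = 1

Step 1 — x − y = 34 − 14 = 20. Step 2 — v_19(20) = 0 (factor: 20 = (19^0 · 20); the sign does not affect v_p). Step 3 — |x − y|_19 = 19^{0} = 1.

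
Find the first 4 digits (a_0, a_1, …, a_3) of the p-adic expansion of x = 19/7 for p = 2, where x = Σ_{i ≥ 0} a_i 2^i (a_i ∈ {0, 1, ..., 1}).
(a_0, …, a_3) = (1, 0, 1, 0)

v_2(19/7) = 0 (numerator and denominator both coprime to 2), so x ∈ ℤ_2^×. Compute digits iteratively via a_i = x_i mod 2, x_{i+1} = (x_i − a_i)/2, with x_0 = x:
  x_0 = 19/7;  a_0 = 1;  x_1 = (x_0 − 1)/2 = 6/7
  x_1 = 6/7;  a_1 = 0;  x_2 = (x_1 − 0)/2 = 3/7
  x_2 = 3/7;  a_2 = 1;  x_3 = (x_2 − 1)/2 = -2/7
  x_3 = -2/7;  a_3 = 0;  x_4 = (x_3 − 0)/2 = -1/7
Digits: (1, 0, 1, 0).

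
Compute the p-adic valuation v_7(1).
v_7(1) = 0

v_7(n) is the largest exponent k such that 7^k divides n. Factor out: 1 = 7^0 · 1. (Sign doesn't affect v_p.) So v_7(1) = 0.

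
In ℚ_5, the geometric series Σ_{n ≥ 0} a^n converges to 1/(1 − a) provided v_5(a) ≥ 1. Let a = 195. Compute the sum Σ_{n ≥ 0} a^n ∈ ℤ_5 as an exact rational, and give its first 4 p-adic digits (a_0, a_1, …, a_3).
Σ a^n = 1/(1 − a) = -1/194;  first 4 digits = (1, 4, 3, 4)

v_5(a) = 1 ≥ 1, so the series converges in ℤ_5 to 1/(1 − a) = 1/(1 − 195) = -1/194. Expand this rational in ℤ_5: compute digits iteratively via d_i = x_i mod 5, x_{i+1} = (x_i − d_i)/5. The first 4 digits are (1, 4, 3, 4).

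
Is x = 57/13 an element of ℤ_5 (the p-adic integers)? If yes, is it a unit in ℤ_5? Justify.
x ∈ ℤ_5^× (unit); v_5(x) = 0

ℤ_5 = {x ∈ ℚ_5 : v_5(x) ≥ 0} and ℤ_5^× = {x ∈ ℤ_5 : v_5(x) = 0}. Here v_5(57/13) = v_5(num) − v_5(den) = 0; compare against these criteria.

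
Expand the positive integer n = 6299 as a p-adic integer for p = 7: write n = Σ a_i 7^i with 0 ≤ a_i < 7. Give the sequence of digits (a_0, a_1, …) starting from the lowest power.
(a_0, a_1, …) = (6, 3, 2, 4, 2)

Repeated division by 7 gives the digits low-to-high: 6299 = 6 + 3·7^1 + 2·7^2 + 4·7^3 + 2·7^4. Digit sequence: (6, 3, 2, 4, 2).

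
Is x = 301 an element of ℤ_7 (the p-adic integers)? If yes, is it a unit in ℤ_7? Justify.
x ∈ ℤ_7 but not a unit; v_7(x) = 1 > 0

ℤ_7 = {x ∈ ℚ_7 : v_7(x) ≥ 0} and ℤ_7^× = {x ∈ ℤ_7 : v_7(x) = 0}. Here v_7(301) = v_7(num) − v_7(den) = 1; compare against these criteria.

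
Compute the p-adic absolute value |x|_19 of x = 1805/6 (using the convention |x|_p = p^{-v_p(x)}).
|1805/6|_19 = 1/361

Step 1 — compute v_19(x) by factoring powers of 19 out of the numerator and denominator: v_19(1805/6) = 2. Step 2 — apply |x|_p = p^{-v_p(x)} = 19^{-2} = 1/361.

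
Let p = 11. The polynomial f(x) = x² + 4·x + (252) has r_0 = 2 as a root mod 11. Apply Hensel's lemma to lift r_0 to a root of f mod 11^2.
r_1 = 90 (mod 121)

Hensel: r_{i+1} = r_i − f(r_i)·(f′(r_i))^{-1} mod 11^{i+2}, f′(x) = 2x + 4. Iterate:
  r_0 = 2 (mod 11)
  r_1 = 90 (mod 121)
Final: r = 90 satisfies f(r) ≡ 0 mod 11^2.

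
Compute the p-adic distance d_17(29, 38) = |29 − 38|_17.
d_17(29, 38) = 1

Step 1 — x − y = 29 − 38 = -9. Step 2 — v_17(-9) = 0 (factor: -9 = −(17^0 · 9); the sign does not affect v_p). Step 3 — |x − y|_17 = 17^{0} = 1.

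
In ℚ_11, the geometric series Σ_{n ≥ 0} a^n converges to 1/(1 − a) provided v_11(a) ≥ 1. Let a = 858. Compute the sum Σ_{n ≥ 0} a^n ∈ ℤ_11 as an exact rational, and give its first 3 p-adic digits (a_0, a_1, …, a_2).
Σ a^n = 1/(1 − a) = -1/857;  first 3 digits = (1, 1, 8)

v_11(a) = 1 ≥ 1, so the series converges in ℤ_11 to 1/(1 − a) = 1/(1 − 858) = -1/857. Expand this rational in ℤ_11: compute digits iteratively via d_i = x_i mod 11, x_{i+1} = (x_i − d_i)/11. The first 3 digits are (1, 1, 8).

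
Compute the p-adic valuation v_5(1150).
v_5(1150) = 2

v_5(n) is the largest exponent k such that 5^k divides n. Factor out: 1150 = 5^2 · 46. (Sign doesn't affect v_p.) So v_5(1150) = 2.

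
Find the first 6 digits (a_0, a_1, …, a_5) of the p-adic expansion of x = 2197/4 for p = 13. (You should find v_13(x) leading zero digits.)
(a_0, …, a_5) = (0, 0, 0, 10, 9, 9)

v_13(2197/4) = 3, so a_0 = ... = a_2 = 0. Factor out: x = 13^3 · u with u = 1/4 a unit in ℤ_13. Expand u iteratively via a_{v+i} = u_i mod 13, u_{i+1} = (u_i − a_{v+i})/13:
  u_0 = 1/4;  a_3 = 10;  u_1 = (u_0 − 10)/13 = -3/4
  u_1 = -3/4;  a_4 = 9;  u_2 = (u_1 − 9)/13 = -3/4
  u_2 = -3/4;  a_5 = 9;  u_3 = (u_2 − 9)/13 = -3/4
Digits: (0, 0, 0, 10, 9, 9).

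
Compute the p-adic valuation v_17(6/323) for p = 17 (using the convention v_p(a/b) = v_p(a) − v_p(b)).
v_17(6/323) = -1

Factor powers of 17 from the numerator and denominator of the reduced fraction: 6 = 17^0 · 6 and 323 = 17^1 · 19. Apply v_p(a/b) = v_p(a) − v_p(b): v_17(6/323) = 0 − 1 = -1.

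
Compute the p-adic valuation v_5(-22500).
v_5(-22500) = 4

v_5(n) is the largest exponent k such that 5^k divides n. Factor out: -22500 = -5^4 · 36. (Sign doesn't affect v_p.) So v_5(-22500) = 4.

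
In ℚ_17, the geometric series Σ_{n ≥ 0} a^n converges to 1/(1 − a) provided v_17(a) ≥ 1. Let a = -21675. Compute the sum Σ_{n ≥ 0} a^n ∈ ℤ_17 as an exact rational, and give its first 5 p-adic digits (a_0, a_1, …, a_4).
Σ a^n = 1/(1 − a) = 1/21676;  first 5 digits = (1, 0, 10, 12, 14)

v_17(a) = 2 ≥ 1, so the series converges in ℤ_17 to 1/(1 − a) = 1/(1 − (-21675)) = 1/21676. Expand this rational in ℤ_17: compute digits iteratively via d_i = x_i mod 17, x_{i+1} = (x_i − d_i)/17. The first 5 digits are (1, 0, 10, 12, 14).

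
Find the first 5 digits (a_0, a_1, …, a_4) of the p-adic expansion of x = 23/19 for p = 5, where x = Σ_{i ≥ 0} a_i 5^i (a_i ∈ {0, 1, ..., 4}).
(a_0, …, a_4) = (2, 3, 2, 0, 2)

v_5(23/19) = 0 (numerator and denominator both coprime to 5), so x ∈ ℤ_5^×. Compute digits iteratively via a_i = x_i mod 5, x_{i+1} = (x_i − a_i)/5, with x_0 = x:
  x_0 = 23/19;  a_0 = 2;  x_1 = (x_0 − 2)/5 = -3/19
  x_1 = -3/19;  a_1 = 3;  x_2 = (x_1 − 3)/5 = -12/19
  x_2 = -12/19;  a_2 = 2;  x_3 = (x_2 − 2)/5 = -10/19
  x_3 = -10/19;  a_3 = 0;  x_4 = (x_3 − 0)/5 = -2/19
  x_4 = -2/19;  a_4 = 2;  x_5 = (x_4 − 2)/5 = -8/19
Digits: (2, 3, 2, 0, 2).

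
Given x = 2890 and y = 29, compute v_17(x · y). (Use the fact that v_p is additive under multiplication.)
v_17(83810) = 2

v_p(x) = 2 (factor: 2890 = 17^2 · 10); v_p(y) = 0 (factor: 29 = 17^0 · 29). Additivity: v_p(xy) = v_p(x) + v_p(y) = 2 + 0 = 2. (Direct check: xy = 83810 = 17^2 · (290).)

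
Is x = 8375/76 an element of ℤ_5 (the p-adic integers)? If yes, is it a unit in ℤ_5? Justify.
x ∈ ℤ_5 but not a unit; v_5(x) = 3 > 0

ℤ_5 = {x ∈ ℚ_5 : v_5(x) ≥ 0} and ℤ_5^× = {x ∈ ℤ_5 : v_5(x) = 0}. Here v_5(8375/76) = v_5(num) − v_5(den) = 3; compare against these criteria.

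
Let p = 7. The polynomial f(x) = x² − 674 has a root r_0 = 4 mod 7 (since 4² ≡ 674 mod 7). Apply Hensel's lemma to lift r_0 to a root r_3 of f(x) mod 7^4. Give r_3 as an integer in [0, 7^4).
r_3 = 74 (mod 2401)

Hensel's recurrence: r_{i+1} = r_i − f(r_i)·(f′(r_i))^{-1} mod 7^{i+2}, with f′(x) = 2x. Iterate:
  r_0 = 4 (mod 7)
  r_1 = 25 (mod 49)
  r_2 = 74 (mod 343)
  r_3 = 74 (mod 2401)
Final: r_3 = 74, and one checks f(r_3) ≡ 0 mod 7^4.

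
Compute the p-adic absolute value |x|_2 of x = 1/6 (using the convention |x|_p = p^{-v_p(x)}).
|1/6|_2 = 2

Step 1 — compute v_2(x) by factoring powers of 2 out of the numerator and denominator: v_2(1/6) = -1. Step 2 — apply |x|_p = p^{-v_p(x)} = 2^{1} = 2.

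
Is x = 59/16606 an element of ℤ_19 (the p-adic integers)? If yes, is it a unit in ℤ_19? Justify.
x ∉ ℤ_19 (v_19(x) = -2 < 0)

ℤ_19 = {x ∈ ℚ_19 : v_19(x) ≥ 0} and ℤ_19^× = {x ∈ ℤ_19 : v_19(x) = 0}. Here v_19(59/16606) = v_19(num) − v_19(den) = -2; compare against these criteria.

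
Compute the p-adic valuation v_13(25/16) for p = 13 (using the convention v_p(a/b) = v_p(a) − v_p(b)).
v_13(25/16) = 0

Factor powers of 13 from the numerator and denominator of the reduced fraction: 25 = 13^0 · 25 and 16 = 13^0 · 16. Apply v_p(a/b) = v_p(a) − v_p(b): v_13(25/16) = 0 − 0 = 0.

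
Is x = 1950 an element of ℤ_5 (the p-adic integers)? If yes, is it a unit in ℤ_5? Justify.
x ∈ ℤ_5 but not a unit; v_5(x) = 2 > 0

ℤ_5 = {x ∈ ℚ_5 : v_5(x) ≥ 0} and ℤ_5^× = {x ∈ ℤ_5 : v_5(x) = 0}. Here v_5(1950) = v_5(num) − v_5(den) = 2; compare against these criteria.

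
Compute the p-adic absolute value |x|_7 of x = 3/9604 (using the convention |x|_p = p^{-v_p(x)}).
|3/9604|_7 = 2401

Step 1 — compute v_7(x) by factoring powers of 7 out of the numerator and denominator: v_7(3/9604) = -4. Step 2 — apply |x|_p = p^{-v_p(x)} = 7^{4} = 2401.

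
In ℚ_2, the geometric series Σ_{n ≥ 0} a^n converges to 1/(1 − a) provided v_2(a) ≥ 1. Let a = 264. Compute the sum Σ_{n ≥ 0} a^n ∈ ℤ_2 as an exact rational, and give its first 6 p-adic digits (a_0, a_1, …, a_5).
Σ a^n = 1/(1 − a) = -1/263;  first 6 digits = (1, 0, 0, 1, 0, 0)

v_2(a) = 3 ≥ 1, so the series converges in ℤ_2 to 1/(1 − a) = 1/(1 − 264) = -1/263. Expand this rational in ℤ_2: compute digits iteratively via d_i = x_i mod 2, x_{i+1} = (x_i − d_i)/2. The first 6 digits are (1, 0, 0, 1, 0, 0).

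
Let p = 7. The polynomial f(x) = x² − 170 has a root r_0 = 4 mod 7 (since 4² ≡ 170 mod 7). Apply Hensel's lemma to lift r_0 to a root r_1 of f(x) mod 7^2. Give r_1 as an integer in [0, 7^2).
r_1 = 11 (mod 49)

Hensel's recurrence: r_{i+1} = r_i − f(r_i)·(f′(r_i))^{-1} mod 7^{i+2}, with f′(x) = 2x. Iterate:
  r_0 = 4 (mod 7)
  r_1 = 11 (mod 49)
Final: r_1 = 11, and one checks f(r_1) ≡ 0 mod 7^2.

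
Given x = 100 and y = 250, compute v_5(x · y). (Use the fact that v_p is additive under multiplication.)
v_5(25000) = 5

v_p(x) = 2 (factor: 100 = 5^2 · 4); v_p(y) = 3 (factor: 250 = 5^3 · 2). Additivity: v_p(xy) = v_p(x) + v_p(y) = 2 + 3 = 5. (Direct check: xy = 25000 = 5^5 · (8).)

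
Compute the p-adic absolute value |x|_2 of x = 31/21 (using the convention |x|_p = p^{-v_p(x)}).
|31/21|_2 = 1

Step 1 — compute v_2(x) by factoring powers of 2 out of the numerator and denominator: v_2(31/21) = 0. Step 2 — apply |x|_p = p^{-v_p(x)} = 2^{0} = 1.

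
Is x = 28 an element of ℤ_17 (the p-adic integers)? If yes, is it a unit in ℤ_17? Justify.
x ∈ ℤ_17^× (unit); v_17(x) = 0

ℤ_17 = {x ∈ ℚ_17 : v_17(x) ≥ 0} and ℤ_17^× = {x ∈ ℤ_17 : v_17(x) = 0}. Here v_17(28) = v_17(num) − v_17(den) = 0; compare against these criteria.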